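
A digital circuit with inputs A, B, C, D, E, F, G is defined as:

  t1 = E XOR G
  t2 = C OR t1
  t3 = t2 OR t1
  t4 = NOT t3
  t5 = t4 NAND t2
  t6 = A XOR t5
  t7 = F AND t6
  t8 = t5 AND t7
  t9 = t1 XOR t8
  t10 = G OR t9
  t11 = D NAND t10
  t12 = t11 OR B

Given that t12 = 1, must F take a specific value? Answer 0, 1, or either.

Both values of F occur among assignments with t12 = 1:
  F=0: A=0, B=0, C=0, D=0, E=0, F=0, G=0
  F=1: A=0, B=0, C=0, D=0, E=0, F=1, G=0

either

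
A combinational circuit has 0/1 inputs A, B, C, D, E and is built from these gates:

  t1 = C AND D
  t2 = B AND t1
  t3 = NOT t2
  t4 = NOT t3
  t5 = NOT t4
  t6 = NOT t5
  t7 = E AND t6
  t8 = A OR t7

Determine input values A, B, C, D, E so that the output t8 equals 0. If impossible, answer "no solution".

Check with A=0, B=0, C=1, D=1, E=0:
t1 = C AND D = 1 AND 1 = 1
t2 = B AND t1 = 0 AND 1 = 0
t3 = NOT t2 = NOT 0 = 1
t4 = NOT t3 = NOT 1 = 0
t5 = NOT t4 = NOT 0 = 1
t6 = NOT t5 = NOT 1 = 0
t7 = E AND t6 = 0 AND 0 = 0
t8 = A OR t7 = 0 OR 0 = 0
So t8 = 0 as required.

A=0, B=0, C=1, D=1, E=0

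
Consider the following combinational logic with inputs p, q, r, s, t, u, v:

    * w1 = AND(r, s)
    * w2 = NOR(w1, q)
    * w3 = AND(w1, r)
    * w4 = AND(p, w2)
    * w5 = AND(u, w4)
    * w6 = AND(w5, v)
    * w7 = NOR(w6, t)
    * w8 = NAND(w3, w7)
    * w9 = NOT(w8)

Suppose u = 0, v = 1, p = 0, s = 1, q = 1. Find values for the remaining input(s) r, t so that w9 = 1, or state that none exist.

Check with u = 0, v = 1, p = 0, s = 1, q = 1 and r=1, t=0:
w1 = AND(r, s) = AND(1, 1) = 1
w2 = NOR(w1, q) = NOR(1, 1) = 0
w3 = AND(w1, r) = AND(1, 1) = 1
w4 = AND(p, w2) = AND(0, 0) = 0
w5 = AND(u, w4) = AND(0, 0) = 0
w6 = AND(w5, v) = AND(0, 1) = 0
w7 = NOR(w6, t) = NOR(0, 0) = 1
w8 = NAND(w3, w7) = NAND(1, 1) = 0
w9 = NOT(w8) = NOT 0 = 1
So w9 = 1.

r=1, t=0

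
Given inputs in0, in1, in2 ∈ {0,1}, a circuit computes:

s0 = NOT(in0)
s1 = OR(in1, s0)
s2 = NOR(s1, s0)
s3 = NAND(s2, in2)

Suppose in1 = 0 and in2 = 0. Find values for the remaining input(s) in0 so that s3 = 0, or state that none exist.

no solution exists

With in1 = 0 and in2 = 0 fixed, none of the 2 settings of in0 give s3 = 0.
For example, with in0=0:
s0 = NOT(in0) = NOT 0 = 1
s1 = OR(in1, s0) = OR(0, 1) = 1
s2 = NOR(s1, s0) = NOR(1, 1) = 0
s3 = NAND(s2, in2) = NAND(0, 0) = 1
giving s3 = 1 ≠ 0.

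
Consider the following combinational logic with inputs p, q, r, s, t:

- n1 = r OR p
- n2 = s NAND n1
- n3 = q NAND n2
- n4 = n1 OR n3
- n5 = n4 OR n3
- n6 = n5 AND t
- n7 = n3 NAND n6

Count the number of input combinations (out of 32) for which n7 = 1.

n7 = n3 NAND n6 must be 1, so at least one of n3, n6 is 0.
Enumerating the 32 input combinations, 21 give n7 = 1 and 11 give n7 = 0.

21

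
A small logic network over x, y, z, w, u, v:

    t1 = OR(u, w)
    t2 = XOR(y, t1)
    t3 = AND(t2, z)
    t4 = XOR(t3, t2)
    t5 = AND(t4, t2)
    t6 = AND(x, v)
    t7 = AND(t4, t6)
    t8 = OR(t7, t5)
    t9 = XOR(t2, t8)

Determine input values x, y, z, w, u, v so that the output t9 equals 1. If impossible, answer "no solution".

x=1, y=0, z=1, w=1, u=1, v=0

t9 = XOR(t2, t8) must be 1, so t2 and t8 differ.
Check with x=1, y=0, z=1, w=1, u=1, v=0:
t1 = OR(u, w) = OR(1, 1) = 1
t2 = XOR(y, t1) = XOR(0, 1) = 1
t3 = AND(t2, z) = AND(1, 1) = 1
t4 = XOR(t3, t2) = XOR(1, 1) = 0
t5 = AND(t4, t2) = AND(0, 1) = 0
t6 = AND(x, v) = AND(1, 0) = 0
t7 = AND(t4, t6) = AND(0, 0) = 0
t8 = OR(t7, t5) = OR(0, 0) = 0
t9 = XOR(t2, t8) = XOR(1, 0) = 1
So t9 = 1 as required.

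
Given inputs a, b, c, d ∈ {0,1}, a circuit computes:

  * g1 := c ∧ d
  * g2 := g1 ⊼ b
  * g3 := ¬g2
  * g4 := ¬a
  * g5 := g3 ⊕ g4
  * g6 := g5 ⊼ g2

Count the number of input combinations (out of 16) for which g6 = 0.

7

g6 = g5 ⊼ g2 must be 0, so both g5 = 1 and g2 = 1.
Enumerating the 16 input combinations, 7 give g6 = 0 and 9 give g6 = 1.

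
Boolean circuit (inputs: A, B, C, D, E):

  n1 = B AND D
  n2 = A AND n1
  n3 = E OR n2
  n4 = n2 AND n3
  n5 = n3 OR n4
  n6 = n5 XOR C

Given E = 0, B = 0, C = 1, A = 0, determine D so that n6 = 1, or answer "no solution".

D=1

n6 = n5 XOR C must be 1, so n5 and C differ.
Check with E = 0, B = 0, C = 1, A = 0 and D=1:
n1 = B AND D = 0 AND 1 = 0
n2 = A AND n1 = 0 AND 0 = 0
n3 = E OR n2 = 0 OR 0 = 0
n4 = n2 AND n3 = 0 AND 0 = 0
n5 = n3 OR n4 = 0 OR 0 = 0
n6 = n5 XOR C = 0 XOR 1 = 1
So n6 = 1.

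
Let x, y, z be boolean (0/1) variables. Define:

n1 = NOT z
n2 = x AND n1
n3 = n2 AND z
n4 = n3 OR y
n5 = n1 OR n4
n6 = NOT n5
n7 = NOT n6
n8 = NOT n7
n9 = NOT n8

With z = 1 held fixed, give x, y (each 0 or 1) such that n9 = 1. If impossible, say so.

x=1 y=1

n9 = NOT n8 must be 1, so n8 = 0.
Check with z = 1 and x=1, y=1:
n1 = NOT z = NOT 1 = 0
n2 = x AND n1 = 1 AND 0 = 0
n3 = n2 AND z = 0 AND 1 = 0
n4 = n3 OR y = 0 OR 1 = 1
n5 = n1 OR n4 = 0 OR 1 = 1
n6 = NOT n5 = NOT 1 = 0
n7 = NOT n6 = NOT 0 = 1
n8 = NOT n7 = NOT 1 = 0
n9 = NOT n8 = NOT 0 = 1
So n9 = 1.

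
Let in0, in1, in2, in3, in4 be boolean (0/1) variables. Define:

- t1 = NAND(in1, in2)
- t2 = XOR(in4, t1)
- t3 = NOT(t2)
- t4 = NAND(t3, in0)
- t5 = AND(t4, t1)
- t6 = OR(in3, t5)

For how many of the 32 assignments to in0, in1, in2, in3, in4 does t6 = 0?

t6 = OR(in3, t5) must be 0, so both in3 = 0 and t5 = 0.
Enumerating the 32 input combinations, 7 give t6 = 0 and 25 give t6 = 1.

7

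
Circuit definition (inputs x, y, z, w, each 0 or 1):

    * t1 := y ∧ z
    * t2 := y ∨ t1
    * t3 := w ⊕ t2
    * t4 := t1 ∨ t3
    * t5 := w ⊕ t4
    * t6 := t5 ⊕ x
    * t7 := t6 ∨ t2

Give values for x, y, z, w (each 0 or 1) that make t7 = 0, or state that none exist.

x=0, y=0, z=1, w=1

t7 = t6 ∨ t2 must be 0, so both t6 = 0 and t2 = 0.
t6 = t5 ⊕ x must be 0, so t5 and x are equal.
t2 = y ∨ t1 must be 0, so both y = 0 and t1 = 0.
Check with x=0, y=0, z=1, w=1:
t1 = y ∧ z = 0 ∧ 1 = 0
t2 = y ∨ t1 = 0 ∨ 0 = 0
t3 = w ⊕ t2 = 1 ⊕ 0 = 1
t4 = t1 ∨ t3 = 0 ∨ 1 = 1
t5 = w ⊕ t4 = 1 ⊕ 1 = 0
t6 = t5 ⊕ x = 0 ⊕ 0 = 0
t7 = t6 ∨ t2 = 0 ∨ 0 = 0
So t7 = 0 as required.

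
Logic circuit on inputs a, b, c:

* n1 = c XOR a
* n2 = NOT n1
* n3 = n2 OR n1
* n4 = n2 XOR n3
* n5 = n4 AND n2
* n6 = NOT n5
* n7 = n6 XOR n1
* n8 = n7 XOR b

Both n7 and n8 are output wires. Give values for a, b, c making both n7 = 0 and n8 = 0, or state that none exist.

Check with a=0, b=0, c=1:
n1 = c XOR a = 1 XOR 0 = 1
n2 = NOT n1 = NOT 1 = 0
n3 = n2 OR n1 = 0 OR 1 = 1
n4 = n2 XOR n3 = 0 XOR 1 = 1
n5 = n4 AND n2 = 1 AND 0 = 0
n6 = NOT n5 = NOT 0 = 1
n7 = n6 XOR n1 = 1 XOR 1 = 0
n8 = n7 XOR b = 0 XOR 0 = 0
So n7 = 0 and n8 = 0.

a=0, b=0, c=1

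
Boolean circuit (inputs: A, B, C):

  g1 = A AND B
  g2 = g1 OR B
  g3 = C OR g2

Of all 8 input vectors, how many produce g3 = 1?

6

g3 = C OR g2 must be 1, so at least one of C, g2 is 1.
Enumerating the 8 input combinations, 6 give g3 = 1 and 2 give g3 = 0.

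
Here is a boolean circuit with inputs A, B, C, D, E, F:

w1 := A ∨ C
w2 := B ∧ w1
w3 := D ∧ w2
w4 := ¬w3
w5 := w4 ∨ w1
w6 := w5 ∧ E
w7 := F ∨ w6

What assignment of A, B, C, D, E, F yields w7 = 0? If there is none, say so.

A=0 B=0 C=1 D=1 E=0 F=0

w7 = F ∨ w6 must be 0, so both F = 0 and w6 = 0.
w6 = w5 ∧ E must be 0, so at least one of w5, E is 0.
Check with A=0 B=0 C=1 D=1 E=0 F=0:
w1 = A ∨ C = 0 ∨ 1 = 1
w2 = B ∧ w1 = 0 ∧ 1 = 0
w3 = D ∧ w2 = 1 ∧ 0 = 0
w4 = ¬w3 = ¬0 = 1
w5 = w4 ∨ w1 = 1 ∨ 1 = 1
w6 = w5 ∧ E = 1 ∧ 0 = 0
w7 = F ∨ w6 = 0 ∨ 0 = 0
So w7 = 0 as required.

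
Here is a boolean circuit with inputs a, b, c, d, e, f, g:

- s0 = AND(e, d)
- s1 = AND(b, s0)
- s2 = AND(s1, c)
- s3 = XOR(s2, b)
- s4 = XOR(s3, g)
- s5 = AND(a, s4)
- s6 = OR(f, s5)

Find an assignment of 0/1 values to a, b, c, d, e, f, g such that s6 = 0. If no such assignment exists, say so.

s6 = OR(f, s5) must be 0, so both f = 0 and s5 = 0.
s5 = AND(a, s4) must be 0, so at least one of a, s4 is 0.
Check with a=0 b=1 c=0 d=1 e=0 f=0 g=1:
s0 = AND(e, d) = AND(0, 1) = 0
s1 = AND(b, s0) = AND(1, 0) = 0
s2 = AND(s1, c) = AND(0, 0) = 0
s3 = XOR(s2, b) = XOR(0, 1) = 1
s4 = XOR(s3, g) = XOR(1, 1) = 0
s5 = AND(a, s4) = AND(0, 0) = 0
s6 = OR(f, s5) = OR(0, 0) = 0
So s6 = 0 as required.

a=0 b=1 c=0 d=1 e=0 f=0 g=1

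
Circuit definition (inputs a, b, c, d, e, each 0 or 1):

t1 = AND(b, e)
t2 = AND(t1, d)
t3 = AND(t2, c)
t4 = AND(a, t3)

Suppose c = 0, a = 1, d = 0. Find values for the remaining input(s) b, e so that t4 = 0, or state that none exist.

Check with c = 0, a = 1, d = 0 and b=0, e=1:
t1 = AND(b, e) = AND(0, 1) = 0
t2 = AND(t1, d) = AND(0, 0) = 0
t3 = AND(t2, c) = AND(0, 0) = 0
t4 = AND(a, t3) = AND(1, 0) = 0
So t4 = 0.

b=0 e=1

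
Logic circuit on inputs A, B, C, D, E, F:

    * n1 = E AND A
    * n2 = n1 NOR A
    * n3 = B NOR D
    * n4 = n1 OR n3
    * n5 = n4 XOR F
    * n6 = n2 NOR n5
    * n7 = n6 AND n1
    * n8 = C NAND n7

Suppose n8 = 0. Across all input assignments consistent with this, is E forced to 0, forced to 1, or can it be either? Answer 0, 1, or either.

1

n8 = C NAND n7 must be 0, so both C = 1 and n7 = 1.
n7 = n6 AND n1 must be 1, so both n6 = 1 and n1 = 1.
n6 = n2 NOR n5 must be 1, so both n2 = 0 and n5 = 0.
Every assignment with n8 = 0 has E = 1; there are 4 such assignment(s).
  A=1, B=0, C=1, D=0, E=1, F=1
  A=1, B=0, C=1, D=1, E=1, F=1
  A=1, B=1, C=1, D=0, E=1, F=1
  A=1, B=1, C=1, D=1, E=1, F=1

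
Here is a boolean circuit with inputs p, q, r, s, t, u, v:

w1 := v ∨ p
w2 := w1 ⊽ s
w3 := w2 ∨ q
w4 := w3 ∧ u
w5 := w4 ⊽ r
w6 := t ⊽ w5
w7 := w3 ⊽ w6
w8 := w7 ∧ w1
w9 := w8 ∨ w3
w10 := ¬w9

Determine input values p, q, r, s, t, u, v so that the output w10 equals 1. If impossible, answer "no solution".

p=0 q=0 r=0 s=1 t=1 u=0 v=0

Check with p=0 q=0 r=0 s=1 t=1 u=0 v=0:
w1 = v ∨ p = 0 ∨ 0 = 0
w2 = w1 ⊽ s = 0 ⊽ 1 = 0
w3 = w2 ∨ q = 0 ∨ 0 = 0
w4 = w3 ∧ u = 0 ∧ 0 = 0
w5 = w4 ⊽ r = 0 ⊽ 0 = 1
w6 = t ⊽ w5 = 1 ⊽ 1 = 0
w7 = w3 ⊽ w6 = 0 ⊽ 0 = 1
w8 = w7 ∧ w1 = 1 ∧ 0 = 0
w9 = w8 ∨ w3 = 0 ∨ 0 = 0
w10 = ¬w9 = ¬0 = 1
So w10 = 1 as required.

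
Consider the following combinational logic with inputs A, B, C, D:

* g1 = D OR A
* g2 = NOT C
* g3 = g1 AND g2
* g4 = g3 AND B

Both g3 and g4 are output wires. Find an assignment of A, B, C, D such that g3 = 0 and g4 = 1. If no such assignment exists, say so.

no solution exists

Across all 16 input combinations, none give both g3 = 0 and g4 = 1.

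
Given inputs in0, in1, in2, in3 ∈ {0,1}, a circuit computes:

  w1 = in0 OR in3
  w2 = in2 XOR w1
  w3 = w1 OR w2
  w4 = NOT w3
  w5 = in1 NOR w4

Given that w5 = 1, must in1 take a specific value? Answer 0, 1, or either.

w5 = in1 NOR w4 must be 1, so both in1 = 0 and w4 = 0.
w4 = NOT w3 must be 0, so w3 = 1.
w3 = w1 OR w2 must be 1, so at least one of w1, w2 is 1.
Every assignment with w5 = 1 has in1 = 0; there are 7 such assignment(s).

0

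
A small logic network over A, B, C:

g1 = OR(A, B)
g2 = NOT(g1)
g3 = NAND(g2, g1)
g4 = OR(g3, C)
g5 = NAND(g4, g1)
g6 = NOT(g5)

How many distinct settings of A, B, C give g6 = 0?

g6 = NOT(g5) must be 0, so g5 = 1.
g5 = NAND(g4, g1) must be 1, so at least one of g4, g1 is 0.
Satisfying assignments:
  A=0, B=0, C=0
  A=0, B=0, C=1

2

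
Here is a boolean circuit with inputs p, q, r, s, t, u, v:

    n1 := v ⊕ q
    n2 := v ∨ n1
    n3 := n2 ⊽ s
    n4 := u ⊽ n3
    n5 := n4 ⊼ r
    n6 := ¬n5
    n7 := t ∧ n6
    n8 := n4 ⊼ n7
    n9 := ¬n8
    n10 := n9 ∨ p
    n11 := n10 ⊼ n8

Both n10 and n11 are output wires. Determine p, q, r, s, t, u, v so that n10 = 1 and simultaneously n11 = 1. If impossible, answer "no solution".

Check with p=1, q=0, r=1, s=0, t=1, u=0, v=1:
n1 = v ⊕ q = 1 ⊕ 0 = 1
n2 = v ∨ n1 = 1 ∨ 1 = 1
n3 = n2 ⊽ s = 1 ⊽ 0 = 0
n4 = u ⊽ n3 = 0 ⊽ 0 = 1
n5 = n4 ⊼ r = 1 ⊼ 1 = 0
n6 = ¬n5 = ¬0 = 1
n7 = t ∧ n6 = 1 ∧ 1 = 1
n8 = n4 ⊼ n7 = 1 ⊼ 1 = 0
n9 = ¬n8 = ¬0 = 1
n10 = n9 ∨ p = 1 ∨ 1 = 1
n11 = n10 ⊼ n8 = 1 ⊼ 0 = 1
So n10 = 1 and n11 = 1.

p=1, q=0, r=1, s=0, t=1, u=0, v=1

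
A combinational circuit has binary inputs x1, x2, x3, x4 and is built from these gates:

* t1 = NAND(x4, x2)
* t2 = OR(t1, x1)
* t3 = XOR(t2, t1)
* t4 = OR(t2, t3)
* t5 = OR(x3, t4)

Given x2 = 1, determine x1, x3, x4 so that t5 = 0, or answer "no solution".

Check with x2 = 1 and x1=0, x3=0, x4=1:
t1 = NAND(x4, x2) = NAND(1, 1) = 0
t2 = OR(t1, x1) = OR(0, 0) = 0
t3 = XOR(t2, t1) = XOR(0, 0) = 0
t4 = OR(t2, t3) = OR(0, 0) = 0
t5 = OR(x3, t4) = OR(0, 0) = 0
So t5 = 0.

x1=0 x3=0 x4=1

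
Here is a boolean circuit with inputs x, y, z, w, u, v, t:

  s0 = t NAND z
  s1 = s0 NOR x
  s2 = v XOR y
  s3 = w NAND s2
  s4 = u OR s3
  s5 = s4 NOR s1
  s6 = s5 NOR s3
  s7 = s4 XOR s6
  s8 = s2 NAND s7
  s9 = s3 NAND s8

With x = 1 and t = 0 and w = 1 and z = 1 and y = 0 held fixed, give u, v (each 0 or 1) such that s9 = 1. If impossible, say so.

u=0, v=1

Check with x = 1 and t = 0 and w = 1 and z = 1 and y = 0 and u=0, v=1:
s0 = t NAND z = 0 NAND 1 = 1
s1 = s0 NOR x = 1 NOR 1 = 0
s2 = v XOR y = 1 XOR 0 = 1
s3 = w NAND s2 = 1 NAND 1 = 0
s4 = u OR s3 = 0 OR 0 = 0
s5 = s4 NOR s1 = 0 NOR 0 = 1
s6 = s5 NOR s3 = 1 NOR 0 = 0
s7 = s4 XOR s6 = 0 XOR 0 = 0
s8 = s2 NAND s7 = 1 NAND 0 = 1
s9 = s3 NAND s8 = 0 NAND 1 = 1
So s9 = 1.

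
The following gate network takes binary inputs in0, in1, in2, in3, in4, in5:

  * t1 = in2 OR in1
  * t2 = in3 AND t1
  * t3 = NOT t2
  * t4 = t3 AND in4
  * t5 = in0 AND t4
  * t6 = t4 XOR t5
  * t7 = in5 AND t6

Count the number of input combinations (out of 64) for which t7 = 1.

t7 = in5 AND t6 must be 1, so both in5 = 1 and t6 = 1.
t6 = t4 XOR t5 must be 1, so t4 and t5 differ.
Satisfying assignments:
  in0=0, in1=0, in2=0, in3=0, in4=1, in5=1
  in0=0, in1=0, in2=0, in3=1, in4=1, in5=1
  in0=0, in1=0, in2=1, in3=0, in4=1, in5=1
  in0=0, in1=1, in2=0, in3=0, in4=1, in5=1
  in0=0, in1=1, in2=1, in3=0, in4=1, in5=1

5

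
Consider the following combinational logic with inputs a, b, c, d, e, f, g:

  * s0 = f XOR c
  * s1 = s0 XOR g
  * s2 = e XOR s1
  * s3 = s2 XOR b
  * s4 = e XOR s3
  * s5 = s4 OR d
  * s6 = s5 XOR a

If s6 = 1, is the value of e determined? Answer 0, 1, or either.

Both values of e occur among assignments with s6 = 1:
  e=0: a=0, b=0, c=0, d=0, e=0, f=0, g=1
  e=1: a=0, b=0, c=0, d=0, e=1, f=0, g=1

either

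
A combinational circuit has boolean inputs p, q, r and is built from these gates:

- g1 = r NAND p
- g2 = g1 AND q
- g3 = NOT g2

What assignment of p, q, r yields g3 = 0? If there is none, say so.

p=0 q=1 r=1

g3 = NOT g2 must be 0, so g2 = 1.
Check with p=0 q=1 r=1:
g1 = r NAND p = 1 NAND 0 = 1
g2 = g1 AND q = 1 AND 1 = 1
g3 = NOT g2 = NOT 1 = 0
So g3 = 0 as required.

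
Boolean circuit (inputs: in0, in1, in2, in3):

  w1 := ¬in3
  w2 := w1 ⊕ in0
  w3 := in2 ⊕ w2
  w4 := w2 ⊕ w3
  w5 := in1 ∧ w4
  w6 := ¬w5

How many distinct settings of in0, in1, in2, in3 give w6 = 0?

w6 = ¬w5 must be 0, so w5 = 1.
Satisfying assignments:
  in0=0, in1=1, in2=1, in3=0
  in0=0, in1=1, in2=1, in3=1
  in0=1, in1=1, in2=1, in3=0
  in0=1, in1=1, in2=1, in3=1

4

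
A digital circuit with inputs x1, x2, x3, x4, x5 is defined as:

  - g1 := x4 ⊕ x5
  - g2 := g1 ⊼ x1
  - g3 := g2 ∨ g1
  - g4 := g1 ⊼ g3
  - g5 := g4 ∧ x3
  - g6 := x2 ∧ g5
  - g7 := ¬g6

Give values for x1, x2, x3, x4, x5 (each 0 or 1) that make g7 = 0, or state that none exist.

Check with x1=0 x2=1 x3=1 x4=0 x5=0:
g1 = x4 ⊕ x5 = 0 ⊕ 0 = 0
g2 = g1 ⊼ x1 = 0 ⊼ 0 = 1
g3 = g2 ∨ g1 = 1 ∨ 0 = 1
g4 = g1 ⊼ g3 = 0 ⊼ 1 = 1
g5 = g4 ∧ x3 = 1 ∧ 1 = 1
g6 = x2 ∧ g5 = 1 ∧ 1 = 1
g7 = ¬g6 = ¬1 = 0
So g7 = 0 as required.

x1=0 x2=1 x3=1 x4=0 x5=0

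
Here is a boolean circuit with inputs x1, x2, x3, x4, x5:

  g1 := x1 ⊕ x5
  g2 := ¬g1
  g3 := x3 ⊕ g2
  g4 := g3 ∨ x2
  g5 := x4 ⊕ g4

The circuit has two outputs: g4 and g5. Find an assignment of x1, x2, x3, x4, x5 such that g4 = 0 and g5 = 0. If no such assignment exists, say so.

Check with x1=1, x2=0, x3=0, x4=0, x5=0:
g1 = x1 ⊕ x5 = 1 ⊕ 0 = 1
g2 = ¬g1 = ¬1 = 0
g3 = x3 ⊕ g2 = 0 ⊕ 0 = 0
g4 = g3 ∨ x2 = 0 ∨ 0 = 0
g5 = x4 ⊕ g4 = 0 ⊕ 0 = 0
So g4 = 0 and g5 = 0.

x1=1, x2=0, x3=0, x4=0, x5=0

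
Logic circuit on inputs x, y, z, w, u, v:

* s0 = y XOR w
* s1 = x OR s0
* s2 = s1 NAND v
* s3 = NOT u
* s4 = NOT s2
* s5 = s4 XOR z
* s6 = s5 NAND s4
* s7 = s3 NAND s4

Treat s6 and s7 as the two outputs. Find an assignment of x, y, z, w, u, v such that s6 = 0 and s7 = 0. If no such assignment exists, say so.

x=1, y=0, z=0, w=1, u=0, v=1

Check with x=1, y=0, z=0, w=1, u=0, v=1:
s0 = y XOR w = 0 XOR 1 = 1
s1 = x OR s0 = 1 OR 1 = 1
s2 = s1 NAND v = 1 NAND 1 = 0
s3 = NOT u = NOT 0 = 1
s4 = NOT s2 = NOT 0 = 1
s5 = s4 XOR z = 1 XOR 0 = 1
s6 = s5 NAND s4 = 1 NAND 1 = 0
s7 = s3 NAND s4 = 1 NAND 1 = 0
So s6 = 0 and s7 = 0.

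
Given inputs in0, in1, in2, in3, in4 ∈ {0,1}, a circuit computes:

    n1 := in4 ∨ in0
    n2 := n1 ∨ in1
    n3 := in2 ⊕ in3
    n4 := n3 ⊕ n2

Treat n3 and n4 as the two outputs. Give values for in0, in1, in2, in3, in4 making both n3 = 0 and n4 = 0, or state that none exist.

Check with in0=0, in1=0, in2=0, in3=0, in4=0:
n1 = in4 ∨ in0 = 0 ∨ 0 = 0
n2 = n1 ∨ in1 = 0 ∨ 0 = 0
n3 = in2 ⊕ in3 = 0 ⊕ 0 = 0
n4 = n3 ⊕ n2 = 0 ⊕ 0 = 0
So n3 = 0 and n4 = 0.

in0=0, in1=0, in2=0, in3=0, in4=0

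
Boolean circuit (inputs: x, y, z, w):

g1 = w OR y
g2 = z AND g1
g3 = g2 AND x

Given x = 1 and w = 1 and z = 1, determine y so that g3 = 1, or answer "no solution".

y=0

g3 = g2 AND x must be 1, so both g2 = 1 and x = 1.
Check with x = 1 and w = 1 and z = 1 and y=0:
g1 = w OR y = 1 OR 0 = 1
g2 = z AND g1 = 1 AND 1 = 1
g3 = g2 AND x = 1 AND 1 = 1
So g3 = 1.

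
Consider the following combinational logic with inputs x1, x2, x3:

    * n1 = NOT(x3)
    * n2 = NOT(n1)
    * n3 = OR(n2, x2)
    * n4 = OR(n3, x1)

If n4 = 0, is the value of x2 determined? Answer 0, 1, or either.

0

n4 = OR(n3, x1) must be 0, so both n3 = 0 and x1 = 0.
n3 = OR(n2, x2) must be 0, so both n2 = 0 and x2 = 0.
n2 = NOT(n1) must be 0, so n1 = 1.
Every assignment with n4 = 0 has x2 = 0; there are 1 such assignment(s).
  x1=0, x2=0, x3=0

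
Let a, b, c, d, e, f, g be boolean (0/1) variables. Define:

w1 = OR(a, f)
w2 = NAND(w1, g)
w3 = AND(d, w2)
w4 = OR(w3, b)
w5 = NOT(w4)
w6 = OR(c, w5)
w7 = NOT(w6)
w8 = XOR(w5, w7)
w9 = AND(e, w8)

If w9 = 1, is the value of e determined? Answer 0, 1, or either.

1

w9 = AND(e, w8) must be 1, so both e = 1 and w8 = 1.
w8 = XOR(w5, w7) must be 1, so w5 and w7 differ.
Every assignment with w9 = 1 has e = 1; there are 43 such assignment(s).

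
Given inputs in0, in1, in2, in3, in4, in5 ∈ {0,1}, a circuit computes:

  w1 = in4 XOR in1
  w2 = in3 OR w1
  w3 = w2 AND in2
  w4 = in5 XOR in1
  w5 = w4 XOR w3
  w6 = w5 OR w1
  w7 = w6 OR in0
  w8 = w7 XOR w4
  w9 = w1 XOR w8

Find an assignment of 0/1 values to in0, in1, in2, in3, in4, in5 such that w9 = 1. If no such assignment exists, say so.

w9 = w1 XOR w8 must be 1, so w1 and w8 differ.
Check with in0=1, in1=1, in2=1, in3=0, in4=1, in5=1:
w1 = in4 XOR in1 = 1 XOR 1 = 0
w2 = in3 OR w1 = 0 OR 0 = 0
w3 = w2 AND in2 = 0 AND 1 = 0
w4 = in5 XOR in1 = 1 XOR 1 = 0
w5 = w4 XOR w3 = 0 XOR 0 = 0
w6 = w5 OR w1 = 0 OR 0 = 0
w7 = w6 OR in0 = 0 OR 1 = 1
w8 = w7 XOR w4 = 1 XOR 0 = 1
w9 = w1 XOR w8 = 0 XOR 1 = 1
So w9 = 1 as required.

in0=1, in1=1, in2=1, in3=0, in4=1, in5=1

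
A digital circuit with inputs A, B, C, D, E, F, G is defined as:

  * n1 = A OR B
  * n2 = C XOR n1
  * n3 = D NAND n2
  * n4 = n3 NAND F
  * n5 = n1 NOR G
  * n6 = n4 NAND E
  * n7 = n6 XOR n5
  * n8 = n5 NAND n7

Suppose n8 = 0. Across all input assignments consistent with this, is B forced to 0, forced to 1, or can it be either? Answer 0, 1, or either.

0

n8 = n5 NAND n7 must be 0, so both n5 = 1 and n7 = 1.
n5 = n1 NOR G must be 1, so both n1 = 0 and G = 0.
Every assignment with n8 = 0 has B = 0; there are 5 such assignment(s).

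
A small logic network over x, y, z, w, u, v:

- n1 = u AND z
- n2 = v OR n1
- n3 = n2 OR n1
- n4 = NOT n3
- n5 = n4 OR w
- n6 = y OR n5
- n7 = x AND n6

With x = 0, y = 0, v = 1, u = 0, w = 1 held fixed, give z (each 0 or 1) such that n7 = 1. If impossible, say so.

With x = 0, y = 0, v = 1, u = 0, w = 1 fixed, none of the 2 settings of z give n7 = 1.
For example, with z=1:
n1 = u AND z = 0 AND 1 = 0
n2 = v OR n1 = 1 OR 0 = 1
n3 = n2 OR n1 = 1 OR 0 = 1
n4 = NOT n3 = NOT 1 = 0
n5 = n4 OR w = 0 OR 1 = 1
n6 = y OR n5 = 0 OR 1 = 1
n7 = x AND n6 = 0 AND 1 = 0
giving n7 = 0 ≠ 1.

no solution exists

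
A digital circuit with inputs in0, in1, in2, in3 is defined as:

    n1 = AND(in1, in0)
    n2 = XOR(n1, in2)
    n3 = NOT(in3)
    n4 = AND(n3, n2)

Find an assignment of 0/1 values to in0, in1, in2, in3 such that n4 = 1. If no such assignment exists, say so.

n4 = AND(n3, n2) must be 1, so both n3 = 1 and n2 = 1.
n3 = NOT(in3) must be 1, so in3 = 0.
Check with in0=1 in1=1 in2=0 in3=0:
n1 = AND(in1, in0) = AND(1, 1) = 1
n2 = XOR(n1, in2) = XOR(1, 0) = 1
n3 = NOT(in3) = NOT 0 = 1
n4 = AND(n3, n2) = AND(1, 1) = 1
So n4 = 1 as required.

in0=1 in1=1 in2=0 in3=0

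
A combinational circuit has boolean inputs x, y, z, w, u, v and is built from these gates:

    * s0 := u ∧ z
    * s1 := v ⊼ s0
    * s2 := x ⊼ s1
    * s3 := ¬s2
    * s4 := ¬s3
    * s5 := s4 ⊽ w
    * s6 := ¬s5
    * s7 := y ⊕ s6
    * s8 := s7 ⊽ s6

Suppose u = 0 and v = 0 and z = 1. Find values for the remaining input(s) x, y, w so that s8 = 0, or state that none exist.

s8 = s7 ⊽ s6 must be 0, so at least one of s7, s6 is 1.
Check with u = 0 and v = 0 and z = 1 and x=0, y=0, w=1:
s0 = u ∧ z = 0 ∧ 1 = 0
s1 = v ⊼ s0 = 0 ⊼ 0 = 1
s2 = x ⊼ s1 = 0 ⊼ 1 = 1
s3 = ¬s2 = ¬1 = 0
s4 = ¬s3 = ¬0 = 1
s5 = s4 ⊽ w = 1 ⊽ 1 = 0
s6 = ¬s5 = ¬0 = 1
s7 = y ⊕ s6 = 0 ⊕ 1 = 1
s8 = s7 ⊽ s6 = 1 ⊽ 1 = 0
So s8 = 0.

x=0, y=0, w=1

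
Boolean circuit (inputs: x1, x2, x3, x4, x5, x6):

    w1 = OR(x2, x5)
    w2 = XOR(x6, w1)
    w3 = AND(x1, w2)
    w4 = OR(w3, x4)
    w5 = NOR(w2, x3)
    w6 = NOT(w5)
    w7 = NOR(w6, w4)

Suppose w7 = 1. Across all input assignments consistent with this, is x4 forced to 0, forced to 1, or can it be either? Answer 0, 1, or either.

0

w7 = NOR(w6, w4) must be 1, so both w6 = 0 and w4 = 0.
w6 = NOT(w5) must be 0, so w5 = 1.
w4 = OR(w3, x4) must be 0, so both w3 = 0 and x4 = 0.
Every assignment with w7 = 1 has x4 = 0; there are 8 such assignment(s).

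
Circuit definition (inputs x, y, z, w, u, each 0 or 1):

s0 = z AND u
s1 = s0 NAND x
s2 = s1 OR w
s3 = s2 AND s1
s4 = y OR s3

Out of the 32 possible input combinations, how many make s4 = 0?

2

s4 = y OR s3 must be 0, so both y = 0 and s3 = 0.
s3 = s2 AND s1 must be 0, so at least one of s2, s1 is 0.
Enumerating the 32 input combinations, 2 give s4 = 0 and 30 give s4 = 1.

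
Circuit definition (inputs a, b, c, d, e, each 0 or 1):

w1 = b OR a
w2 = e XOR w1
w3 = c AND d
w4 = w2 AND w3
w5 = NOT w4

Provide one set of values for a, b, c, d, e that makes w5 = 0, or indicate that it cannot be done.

a=1 b=0 c=1 d=1 e=0

Check with a=1 b=0 c=1 d=1 e=0:
w1 = b OR a = 0 OR 1 = 1
w2 = e XOR w1 = 0 XOR 1 = 1
w3 = c AND d = 1 AND 1 = 1
w4 = w2 AND w3 = 1 AND 1 = 1
w5 = NOT w4 = NOT 1 = 0
So w5 = 0 as required.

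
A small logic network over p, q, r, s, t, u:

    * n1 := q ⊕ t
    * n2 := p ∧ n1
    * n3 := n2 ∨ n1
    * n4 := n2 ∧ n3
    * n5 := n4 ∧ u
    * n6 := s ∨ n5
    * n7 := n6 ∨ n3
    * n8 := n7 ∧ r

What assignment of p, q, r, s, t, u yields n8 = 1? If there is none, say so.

n8 = n7 ∧ r must be 1, so both n7 = 1 and r = 1.
n7 = n6 ∨ n3 must be 1, so at least one of n6, n3 is 1.
Check with p=1, q=0, r=1, s=0, t=1, u=1:
n1 = q ⊕ t = 0 ⊕ 1 = 1
n2 = p ∧ n1 = 1 ∧ 1 = 1
n3 = n2 ∨ n1 = 1 ∨ 1 = 1
n4 = n2 ∧ n3 = 1 ∧ 1 = 1
n5 = n4 ∧ u = 1 ∧ 1 = 1
n6 = s ∨ n5 = 0 ∨ 1 = 1
n7 = n6 ∨ n3 = 1 ∨ 1 = 1
n8 = n7 ∧ r = 1 ∧ 1 = 1
So n8 = 1 as required.

p=1, q=0, r=1, s=0, t=1, u=1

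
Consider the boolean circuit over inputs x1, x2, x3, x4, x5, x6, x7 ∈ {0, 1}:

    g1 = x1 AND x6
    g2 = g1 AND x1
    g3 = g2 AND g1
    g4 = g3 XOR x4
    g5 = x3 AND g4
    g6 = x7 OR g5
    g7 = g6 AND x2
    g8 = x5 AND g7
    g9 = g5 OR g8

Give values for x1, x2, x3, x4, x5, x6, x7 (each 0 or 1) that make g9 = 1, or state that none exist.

x1=1 x2=0 x3=1 x4=0 x5=1 x6=1 x7=0

Check with x1=1 x2=0 x3=1 x4=0 x5=1 x6=1 x7=0:
g1 = x1 AND x6 = 1 AND 1 = 1
g2 = g1 AND x1 = 1 AND 1 = 1
g3 = g2 AND g1 = 1 AND 1 = 1
g4 = g3 XOR x4 = 1 XOR 0 = 1
g5 = x3 AND g4 = 1 AND 1 = 1
g6 = x7 OR g5 = 0 OR 1 = 1
g7 = g6 AND x2 = 1 AND 0 = 0
g8 = x5 AND g7 = 1 AND 0 = 0
g9 = g5 OR g8 = 1 OR 0 = 1
So g9 = 1 as required.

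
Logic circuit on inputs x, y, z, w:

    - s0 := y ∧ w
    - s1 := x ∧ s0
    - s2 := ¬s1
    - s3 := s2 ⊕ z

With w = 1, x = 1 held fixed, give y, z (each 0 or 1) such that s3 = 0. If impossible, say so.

s3 = s2 ⊕ z must be 0, so s2 and z are equal.
Check with w = 1, x = 1 and y=1, z=0:
s0 = y ∧ w = 1 ∧ 1 = 1
s1 = x ∧ s0 = 1 ∧ 1 = 1
s2 = ¬s1 = ¬1 = 0
s3 = s2 ⊕ z = 0 ⊕ 0 = 0
So s3 = 0.

y=1, z=0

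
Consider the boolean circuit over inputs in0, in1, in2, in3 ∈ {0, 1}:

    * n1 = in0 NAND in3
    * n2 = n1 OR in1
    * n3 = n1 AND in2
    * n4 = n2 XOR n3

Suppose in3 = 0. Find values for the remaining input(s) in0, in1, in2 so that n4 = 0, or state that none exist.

Check with in3 = 0 and in0=0, in1=1, in2=1:
n1 = in0 NAND in3 = 0 NAND 0 = 1
n2 = n1 OR in1 = 1 OR 1 = 1
n3 = n1 AND in2 = 1 AND 1 = 1
n4 = n2 XOR n3 = 1 XOR 1 = 0
So n4 = 0.

in0=0 in1=1 in2=1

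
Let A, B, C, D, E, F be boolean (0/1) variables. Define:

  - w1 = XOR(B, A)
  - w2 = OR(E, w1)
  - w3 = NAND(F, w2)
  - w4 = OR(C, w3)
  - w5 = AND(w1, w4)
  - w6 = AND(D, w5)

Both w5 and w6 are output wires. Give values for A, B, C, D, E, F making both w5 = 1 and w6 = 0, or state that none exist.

A=1, B=0, C=1, D=0, E=1, F=0

Check with A=1, B=0, C=1, D=0, E=1, F=0:
w1 = XOR(B, A) = XOR(0, 1) = 1
w2 = OR(E, w1) = OR(1, 1) = 1
w3 = NAND(F, w2) = NAND(0, 1) = 1
w4 = OR(C, w3) = OR(1, 1) = 1
w5 = AND(w1, w4) = AND(1, 1) = 1
w6 = AND(D, w5) = AND(0, 1) = 0
So w5 = 1 and w6 = 0.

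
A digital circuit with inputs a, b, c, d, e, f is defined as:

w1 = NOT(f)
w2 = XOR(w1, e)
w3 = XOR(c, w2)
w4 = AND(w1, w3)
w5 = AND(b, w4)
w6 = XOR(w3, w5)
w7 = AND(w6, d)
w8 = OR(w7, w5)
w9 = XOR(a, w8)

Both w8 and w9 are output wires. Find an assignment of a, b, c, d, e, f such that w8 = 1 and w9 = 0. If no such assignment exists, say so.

a=1 b=1 c=1 d=1 e=0 f=1

Check with a=1 b=1 c=1 d=1 e=0 f=1:
w1 = NOT(f) = NOT 1 = 0
w2 = XOR(w1, e) = XOR(0, 0) = 0
w3 = XOR(c, w2) = XOR(1, 0) = 1
w4 = AND(w1, w3) = AND(0, 1) = 0
w5 = AND(b, w4) = AND(1, 0) = 0
w6 = XOR(w3, w5) = XOR(1, 0) = 1
w7 = AND(w6, d) = AND(1, 1) = 1
w8 = OR(w7, w5) = OR(1, 0) = 1
w9 = XOR(a, w8) = XOR(1, 1) = 0
So w8 = 1 and w9 = 0.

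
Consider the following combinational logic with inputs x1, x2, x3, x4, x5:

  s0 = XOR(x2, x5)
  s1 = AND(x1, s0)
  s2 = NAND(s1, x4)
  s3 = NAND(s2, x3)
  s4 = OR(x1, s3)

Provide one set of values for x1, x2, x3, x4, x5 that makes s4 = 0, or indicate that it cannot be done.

s4 = OR(x1, s3) must be 0, so both x1 = 0 and s3 = 0.
Check with x1=0, x2=0, x3=1, x4=1, x5=0:
s0 = XOR(x2, x5) = XOR(0, 0) = 0
s1 = AND(x1, s0) = AND(0, 0) = 0
s2 = NAND(s1, x4) = NAND(0, 1) = 1
s3 = NAND(s2, x3) = NAND(1, 1) = 0
s4 = OR(x1, s3) = OR(0, 0) = 0
So s4 = 0 as required.

x1=0, x2=0, x3=1, x4=1, x5=0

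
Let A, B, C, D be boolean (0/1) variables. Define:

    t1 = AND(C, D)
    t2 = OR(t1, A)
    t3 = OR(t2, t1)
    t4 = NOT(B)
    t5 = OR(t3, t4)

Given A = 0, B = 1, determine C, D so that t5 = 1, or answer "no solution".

C=1 D=1

Check with A = 0, B = 1 and C=1, D=1:
t1 = AND(C, D) = AND(1, 1) = 1
t2 = OR(t1, A) = OR(1, 0) = 1
t3 = OR(t2, t1) = OR(1, 1) = 1
t4 = NOT(B) = NOT 1 = 0
t5 = OR(t3, t4) = OR(1, 0) = 1
So t5 = 1.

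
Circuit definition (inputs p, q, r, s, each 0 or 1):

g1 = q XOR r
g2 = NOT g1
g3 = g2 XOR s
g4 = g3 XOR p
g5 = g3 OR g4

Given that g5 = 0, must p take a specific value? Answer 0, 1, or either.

0

g5 = g3 OR g4 must be 0, so both g3 = 0 and g4 = 0.
g3 = g2 XOR s must be 0, so g2 and s are equal.
g4 = g3 XOR p must be 0, so g3 and p are equal.
Every assignment with g5 = 0 has p = 0; there are 4 such assignment(s).
  p=0, q=0, r=0, s=1
  p=0, q=0, r=1, s=0
  p=0, q=1, r=0, s=0
  p=0, q=1, r=1, s=1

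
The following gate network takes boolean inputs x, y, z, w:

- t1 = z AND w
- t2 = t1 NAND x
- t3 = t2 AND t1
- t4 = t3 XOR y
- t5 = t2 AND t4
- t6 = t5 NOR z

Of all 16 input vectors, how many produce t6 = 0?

12

t6 = t5 NOR z must be 0, so at least one of t5, z is 1.
Enumerating the 16 input combinations, 12 give t6 = 0 and 4 give t6 = 1.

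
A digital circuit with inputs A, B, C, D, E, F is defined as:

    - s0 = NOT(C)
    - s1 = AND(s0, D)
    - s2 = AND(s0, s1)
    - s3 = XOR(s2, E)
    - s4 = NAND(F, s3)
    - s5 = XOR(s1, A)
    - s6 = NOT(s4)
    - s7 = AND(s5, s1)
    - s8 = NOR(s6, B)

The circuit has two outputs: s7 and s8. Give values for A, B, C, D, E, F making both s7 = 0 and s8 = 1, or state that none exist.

A=1, B=0, C=1, D=0, E=0, F=1

Check with A=1, B=0, C=1, D=0, E=0, F=1:
s0 = NOT(C) = NOT 1 = 0
s1 = AND(s0, D) = AND(0, 0) = 0
s2 = AND(s0, s1) = AND(0, 0) = 0
s3 = XOR(s2, E) = XOR(0, 0) = 0
s4 = NAND(F, s3) = NAND(1, 0) = 1
s5 = XOR(s1, A) = XOR(0, 1) = 1
s6 = NOT(s4) = NOT 1 = 0
s7 = AND(s5, s1) = AND(1, 0) = 0
s8 = NOR(s6, B) = NOR(0, 0) = 1
So s7 = 0 and s8 = 1.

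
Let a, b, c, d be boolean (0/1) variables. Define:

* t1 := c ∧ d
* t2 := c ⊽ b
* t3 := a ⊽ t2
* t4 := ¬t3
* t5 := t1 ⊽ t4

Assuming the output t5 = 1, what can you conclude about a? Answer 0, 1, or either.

t5 = t1 ⊽ t4 must be 1, so both t1 = 0 and t4 = 0.
t1 = c ∧ d must be 0, so at least one of c, d is 0.
t4 = ¬t3 must be 0, so t3 = 1.
Every assignment with t5 = 1 has a = 0; there are 4 such assignment(s).
  a=0, b=0, c=1, d=0
  a=0, b=1, c=0, d=0
  a=0, b=1, c=0, d=1
  a=0, b=1, c=1, d=0

0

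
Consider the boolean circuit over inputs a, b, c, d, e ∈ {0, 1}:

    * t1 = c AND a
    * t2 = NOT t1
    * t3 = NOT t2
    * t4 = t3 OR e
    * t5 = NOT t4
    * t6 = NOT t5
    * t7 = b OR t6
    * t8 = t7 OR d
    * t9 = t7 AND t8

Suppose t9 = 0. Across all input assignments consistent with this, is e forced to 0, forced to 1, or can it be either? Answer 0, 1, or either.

0

t9 = t7 AND t8 must be 0, so at least one of t7, t8 is 0.
Every assignment with t9 = 0 has e = 0; there are 6 such assignment(s).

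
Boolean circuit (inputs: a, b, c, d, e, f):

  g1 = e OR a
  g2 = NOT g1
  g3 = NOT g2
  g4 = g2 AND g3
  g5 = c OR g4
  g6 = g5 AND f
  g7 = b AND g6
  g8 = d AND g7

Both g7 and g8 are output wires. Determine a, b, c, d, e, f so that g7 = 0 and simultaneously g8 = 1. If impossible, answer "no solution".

Across all 64 input combinations, none give both g7 = 0 and g8 = 1.

no solution exists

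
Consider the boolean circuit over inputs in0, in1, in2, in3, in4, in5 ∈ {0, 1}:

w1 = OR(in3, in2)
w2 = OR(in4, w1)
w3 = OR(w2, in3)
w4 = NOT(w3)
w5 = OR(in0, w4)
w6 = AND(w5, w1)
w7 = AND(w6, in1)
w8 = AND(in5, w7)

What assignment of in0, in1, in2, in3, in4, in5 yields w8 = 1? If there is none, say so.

w8 = AND(in5, w7) must be 1, so both in5 = 1 and w7 = 1.
w7 = AND(w6, in1) must be 1, so both w6 = 1 and in1 = 1.
w6 = AND(w5, w1) must be 1, so both w5 = 1 and w1 = 1.
Check with in0=1 in1=1 in2=1 in3=1 in4=0 in5=1:
w1 = OR(in3, in2) = OR(1, 1) = 1
w2 = OR(in4, w1) = OR(0, 1) = 1
w3 = OR(w2, in3) = OR(1, 1) = 1
w4 = NOT(w3) = NOT 1 = 0
w5 = OR(in0, w4) = OR(1, 0) = 1
w6 = AND(w5, w1) = AND(1, 1) = 1
w7 = AND(w6, in1) = AND(1, 1) = 1
w8 = AND(in5, w7) = AND(1, 1) = 1
So w8 = 1 as required.

in0=1 in1=1 in2=1 in3=1 in4=0 in5=1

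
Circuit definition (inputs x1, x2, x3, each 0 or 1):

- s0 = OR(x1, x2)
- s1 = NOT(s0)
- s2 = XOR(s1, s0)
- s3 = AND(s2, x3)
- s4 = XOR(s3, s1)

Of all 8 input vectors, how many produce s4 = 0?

s4 = XOR(s3, s1) must be 0, so s3 and s1 are equal.
Satisfying assignments:
  x1=0, x2=0, x3=1
  x1=0, x2=1, x3=0
  x1=1, x2=0, x3=0
  x1=1, x2=1, x3=0

4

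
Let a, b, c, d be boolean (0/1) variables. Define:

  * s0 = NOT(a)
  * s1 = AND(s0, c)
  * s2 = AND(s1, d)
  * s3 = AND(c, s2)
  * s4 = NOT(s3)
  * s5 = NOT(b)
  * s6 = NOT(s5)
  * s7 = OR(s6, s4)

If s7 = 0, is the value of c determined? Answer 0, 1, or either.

s7 = OR(s6, s4) must be 0, so both s6 = 0 and s4 = 0.
s6 = NOT(s5) must be 0, so s5 = 1.
Every assignment with s7 = 0 has c = 1; there are 1 such assignment(s).
  a=0, b=0, c=1, d=1

1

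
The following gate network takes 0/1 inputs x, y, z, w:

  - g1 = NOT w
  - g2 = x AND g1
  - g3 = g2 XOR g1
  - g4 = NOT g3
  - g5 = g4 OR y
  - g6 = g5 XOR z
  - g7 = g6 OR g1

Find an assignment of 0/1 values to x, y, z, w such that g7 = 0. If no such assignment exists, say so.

x=1 y=0 z=1 w=1

g7 = g6 OR g1 must be 0, so both g6 = 0 and g1 = 0.
g6 = g5 XOR z must be 0, so g5 and z are equal.
Check with x=1 y=0 z=1 w=1:
g1 = NOT w = NOT 1 = 0
g2 = x AND g1 = 1 AND 0 = 0
g3 = g2 XOR g1 = 0 XOR 0 = 0
g4 = NOT g3 = NOT 0 = 1
g5 = g4 OR y = 1 OR 0 = 1
g6 = g5 XOR z = 1 XOR 1 = 0
g7 = g6 OR g1 = 0 OR 0 = 0
So g7 = 0 as required.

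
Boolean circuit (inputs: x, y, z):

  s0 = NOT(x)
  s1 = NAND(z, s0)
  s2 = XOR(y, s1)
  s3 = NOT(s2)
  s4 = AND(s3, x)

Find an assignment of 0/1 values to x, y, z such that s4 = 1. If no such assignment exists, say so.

s4 = AND(s3, x) must be 1, so both s3 = 1 and x = 1.
s3 = NOT(s2) must be 1, so s2 = 0.
Check with x=1, y=1, z=0:
s0 = NOT(x) = NOT 1 = 0
s1 = NAND(z, s0) = NAND(0, 0) = 1
s2 = XOR(y, s1) = XOR(1, 1) = 0
s3 = NOT(s2) = NOT 0 = 1
s4 = AND(s3, x) = AND(1, 1) = 1
So s4 = 1 as required.

x=1, y=1, z=0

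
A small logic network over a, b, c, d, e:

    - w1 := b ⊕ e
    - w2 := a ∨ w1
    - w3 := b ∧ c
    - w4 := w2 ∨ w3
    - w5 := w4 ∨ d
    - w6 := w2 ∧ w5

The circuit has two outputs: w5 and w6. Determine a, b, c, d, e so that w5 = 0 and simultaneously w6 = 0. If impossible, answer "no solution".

Check with a=0, b=0, c=0, d=0, e=0:
w1 = b ⊕ e = 0 ⊕ 0 = 0
w2 = a ∨ w1 = 0 ∨ 0 = 0
w3 = b ∧ c = 0 ∧ 0 = 0
w4 = w2 ∨ w3 = 0 ∨ 0 = 0
w5 = w4 ∨ d = 0 ∨ 0 = 0
w6 = w2 ∧ w5 = 0 ∧ 0 = 0
So w5 = 0 and w6 = 0.

a=0, b=0, c=0, d=0, e=0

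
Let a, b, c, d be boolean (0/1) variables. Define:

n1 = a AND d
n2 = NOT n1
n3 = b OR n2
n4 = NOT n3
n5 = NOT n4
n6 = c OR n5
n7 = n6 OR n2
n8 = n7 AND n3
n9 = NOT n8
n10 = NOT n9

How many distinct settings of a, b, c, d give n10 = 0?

n10 = NOT n9 must be 0, so n9 = 1.
n9 = NOT n8 must be 1, so n8 = 0.
n8 = n7 AND n3 must be 0, so at least one of n7, n3 is 0.
Satisfying assignments:
  a=1, b=0, c=0, d=1
  a=1, b=0, c=1, d=1

2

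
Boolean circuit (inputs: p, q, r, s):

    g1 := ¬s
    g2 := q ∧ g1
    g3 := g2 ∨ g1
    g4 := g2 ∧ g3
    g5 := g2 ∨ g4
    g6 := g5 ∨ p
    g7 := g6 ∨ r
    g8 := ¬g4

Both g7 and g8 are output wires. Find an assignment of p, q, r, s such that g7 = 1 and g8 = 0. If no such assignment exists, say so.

p=0, q=1, r=1, s=0

Check with p=0, q=1, r=1, s=0:
g1 = ¬s = ¬0 = 1
g2 = q ∧ g1 = 1 ∧ 1 = 1
g3 = g2 ∨ g1 = 1 ∨ 1 = 1
g4 = g2 ∧ g3 = 1 ∧ 1 = 1
g5 = g2 ∨ g4 = 1 ∨ 1 = 1
g6 = g5 ∨ p = 1 ∨ 0 = 1
g7 = g6 ∨ r = 1 ∨ 1 = 1
g8 = ¬g4 = ¬1 = 0
So g7 = 1 and g8 = 0.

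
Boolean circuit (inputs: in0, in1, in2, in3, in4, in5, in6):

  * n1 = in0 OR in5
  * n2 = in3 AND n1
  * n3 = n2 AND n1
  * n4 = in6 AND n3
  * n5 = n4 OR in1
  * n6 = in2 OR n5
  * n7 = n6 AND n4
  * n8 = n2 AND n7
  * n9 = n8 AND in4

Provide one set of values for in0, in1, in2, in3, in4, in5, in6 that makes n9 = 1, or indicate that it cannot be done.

n9 = n8 AND in4 must be 1, so both n8 = 1 and in4 = 1.
n8 = n2 AND n7 must be 1, so both n2 = 1 and n7 = 1.
Check with in0=1 in1=0 in2=1 in3=1 in4=1 in5=0 in6=1:
n1 = in0 OR in5 = 1 OR 0 = 1
n2 = in3 AND n1 = 1 AND 1 = 1
n3 = n2 AND n1 = 1 AND 1 = 1
n4 = in6 AND n3 = 1 AND 1 = 1
n5 = n4 OR in1 = 1 OR 0 = 1
n6 = in2 OR n5 = 1 OR 1 = 1
n7 = n6 AND n4 = 1 AND 1 = 1
n8 = n2 AND n7 = 1 AND 1 = 1
n9 = n8 AND in4 = 1 AND 1 = 1
So n9 = 1 as required.

in0=1 in1=0 in2=1 in3=1 in4=1 in5=0 in6=1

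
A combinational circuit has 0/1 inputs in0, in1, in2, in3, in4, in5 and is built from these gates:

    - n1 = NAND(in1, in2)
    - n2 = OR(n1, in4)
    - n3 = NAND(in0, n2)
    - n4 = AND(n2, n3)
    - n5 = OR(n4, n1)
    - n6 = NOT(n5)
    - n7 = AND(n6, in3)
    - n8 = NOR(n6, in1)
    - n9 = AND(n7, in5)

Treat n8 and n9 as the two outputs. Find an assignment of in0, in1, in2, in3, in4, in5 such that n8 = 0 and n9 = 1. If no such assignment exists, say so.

in0=0 in1=1 in2=1 in3=1 in4=0 in5=1

Check with in0=0 in1=1 in2=1 in3=1 in4=0 in5=1:
n1 = NAND(in1, in2) = NAND(1, 1) = 0
n2 = OR(n1, in4) = OR(0, 0) = 0
n3 = NAND(in0, n2) = NAND(0, 0) = 1
n4 = AND(n2, n3) = AND(0, 1) = 0
n5 = OR(n4, n1) = OR(0, 0) = 0
n6 = NOT(n5) = NOT 0 = 1
n7 = AND(n6, in3) = AND(1, 1) = 1
n8 = NOR(n6, in1) = NOR(1, 1) = 0
n9 = AND(n7, in5) = AND(1, 1) = 1
So n8 = 0 and n9 = 1.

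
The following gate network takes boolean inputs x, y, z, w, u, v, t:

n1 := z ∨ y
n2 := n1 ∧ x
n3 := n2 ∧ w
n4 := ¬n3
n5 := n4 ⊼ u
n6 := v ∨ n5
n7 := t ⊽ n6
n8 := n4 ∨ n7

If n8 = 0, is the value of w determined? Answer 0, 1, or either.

1

n8 = n4 ∨ n7 must be 0, so both n4 = 0 and n7 = 0.
n4 = ¬n3 must be 0, so n3 = 1.
n7 = t ⊽ n6 must be 0, so at least one of t, n6 is 1.
Every assignment with n8 = 0 has w = 1; there are 24 such assignment(s).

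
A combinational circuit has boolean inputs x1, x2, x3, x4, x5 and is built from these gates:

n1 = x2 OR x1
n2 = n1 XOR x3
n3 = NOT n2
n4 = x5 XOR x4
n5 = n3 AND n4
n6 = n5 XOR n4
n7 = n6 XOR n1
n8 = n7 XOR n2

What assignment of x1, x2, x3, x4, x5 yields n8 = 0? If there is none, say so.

x1=0, x2=0, x3=0, x4=1, x5=0

n8 = n7 XOR n2 must be 0, so n7 and n2 are equal.
Check with x1=0, x2=0, x3=0, x4=1, x5=0:
n1 = x2 OR x1 = 0 OR 0 = 0
n2 = n1 XOR x3 = 0 XOR 0 = 0
n3 = NOT n2 = NOT 0 = 1
n4 = x5 XOR x4 = 0 XOR 1 = 1
n5 = n3 AND n4 = 1 AND 1 = 1
n6 = n5 XOR n4 = 1 XOR 1 = 0
n7 = n6 XOR n1 = 0 XOR 0 = 0
n8 = n7 XOR n2 = 0 XOR 0 = 0
So n8 = 0 as required.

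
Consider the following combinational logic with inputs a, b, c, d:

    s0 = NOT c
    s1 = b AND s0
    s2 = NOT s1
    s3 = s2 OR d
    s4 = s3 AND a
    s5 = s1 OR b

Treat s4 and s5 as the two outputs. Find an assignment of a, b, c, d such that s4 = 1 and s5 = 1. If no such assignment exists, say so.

a=1, b=1, c=1, d=0

Check with a=1, b=1, c=1, d=0:
s0 = NOT c = NOT 1 = 0
s1 = b AND s0 = 1 AND 0 = 0
s2 = NOT s1 = NOT 0 = 1
s3 = s2 OR d = 1 OR 0 = 1
s4 = s3 AND a = 1 AND 1 = 1
s5 = s1 OR b = 0 OR 1 = 1
So s4 = 1 and s5 = 1.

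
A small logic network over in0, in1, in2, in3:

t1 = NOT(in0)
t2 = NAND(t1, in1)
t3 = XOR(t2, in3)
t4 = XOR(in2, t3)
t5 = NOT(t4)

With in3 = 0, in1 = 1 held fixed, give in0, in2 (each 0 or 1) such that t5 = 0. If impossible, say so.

t5 = NOT(t4) must be 0, so t4 = 1.
Check with in3 = 0, in1 = 1 and in0=0, in2=1:
t1 = NOT(in0) = NOT 0 = 1
t2 = NAND(t1, in1) = NAND(1, 1) = 0
t3 = XOR(t2, in3) = XOR(0, 0) = 0
t4 = XOR(in2, t3) = XOR(1, 0) = 1
t5 = NOT(t4) = NOT 1 = 0
So t5 = 0.

in0=0, in2=1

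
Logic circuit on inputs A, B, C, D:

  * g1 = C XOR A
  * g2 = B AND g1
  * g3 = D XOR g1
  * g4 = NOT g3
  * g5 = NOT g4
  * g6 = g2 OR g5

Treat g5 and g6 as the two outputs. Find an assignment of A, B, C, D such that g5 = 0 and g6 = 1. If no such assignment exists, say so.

Check with A=1, B=1, C=0, D=1:
g1 = C XOR A = 0 XOR 1 = 1
g2 = B AND g1 = 1 AND 1 = 1
g3 = D XOR g1 = 1 XOR 1 = 0
g4 = NOT g3 = NOT 0 = 1
g5 = NOT g4 = NOT 1 = 0
g6 = g2 OR g5 = 1 OR 0 = 1
So g5 = 0 and g6 = 1.

A=1, B=1, C=0, D=1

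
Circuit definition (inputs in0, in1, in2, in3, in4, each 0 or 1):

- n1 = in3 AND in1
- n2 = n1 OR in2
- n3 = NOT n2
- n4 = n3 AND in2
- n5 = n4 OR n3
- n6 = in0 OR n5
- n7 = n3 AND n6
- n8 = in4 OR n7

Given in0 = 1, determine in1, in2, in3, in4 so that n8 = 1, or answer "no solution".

n8 = in4 OR n7 must be 1, so at least one of in4, n7 is 1.
Check with in0 = 1 and in1=0, in2=1, in3=1, in4=1:
n1 = in3 AND in1 = 1 AND 0 = 0
n2 = n1 OR in2 = 0 OR 1 = 1
n3 = NOT n2 = NOT 1 = 0
n4 = n3 AND in2 = 0 AND 1 = 0
n5 = n4 OR n3 = 0 OR 0 = 0
n6 = in0 OR n5 = 1 OR 0 = 1
n7 = n3 AND n6 = 0 AND 1 = 0
n8 = in4 OR n7 = 1 OR 0 = 1
So n8 = 1.

in1=0 in2=1 in3=1 in4=1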